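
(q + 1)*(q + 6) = q^2 + 7*q + 6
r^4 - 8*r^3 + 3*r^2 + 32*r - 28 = (r - 7)*(r - 2)*(r - 1)*(r + 2)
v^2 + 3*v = v*(v + 3)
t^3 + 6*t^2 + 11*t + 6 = (t + 1)*(t + 2)*(t + 3)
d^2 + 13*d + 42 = (d + 6)*(d + 7)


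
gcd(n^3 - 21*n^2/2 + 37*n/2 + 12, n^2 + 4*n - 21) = n - 3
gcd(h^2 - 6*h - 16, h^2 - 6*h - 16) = h^2 - 6*h - 16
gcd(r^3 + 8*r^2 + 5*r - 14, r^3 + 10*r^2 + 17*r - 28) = r^2 + 6*r - 7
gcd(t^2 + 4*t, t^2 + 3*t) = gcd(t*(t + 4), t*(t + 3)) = t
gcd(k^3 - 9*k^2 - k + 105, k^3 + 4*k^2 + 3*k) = k + 3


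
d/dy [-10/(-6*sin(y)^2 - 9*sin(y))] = -10*(4*sin(y) + 3)*cos(y)/(3*(2*sin(y) + 3)^2*sin(y)^2)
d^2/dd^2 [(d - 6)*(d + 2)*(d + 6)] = 6*d + 4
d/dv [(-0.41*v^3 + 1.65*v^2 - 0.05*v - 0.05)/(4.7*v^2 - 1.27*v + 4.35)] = (-1.927*v^4 + 1.0414*v^3 - 7.211*v^2 + 14.825*v - 0.281)/(22.09*v^4 - 11.938*v^3 + 42.5029*v^2 - 11.049*v + 18.9225)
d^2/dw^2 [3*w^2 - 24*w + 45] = 6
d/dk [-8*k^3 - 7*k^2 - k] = -24*k^2 - 14*k - 1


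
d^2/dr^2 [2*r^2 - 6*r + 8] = 4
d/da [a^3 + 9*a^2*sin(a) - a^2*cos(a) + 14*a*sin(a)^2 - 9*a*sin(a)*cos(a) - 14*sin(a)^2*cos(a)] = a^2*sin(a) + 9*a^2*cos(a) + 3*a^2 + 18*a*sin(a) + 14*a*sin(2*a) - 2*a*cos(a) - 9*a*cos(2*a) + 7*sin(a)/2 - 9*sin(2*a)/2 - 21*sin(3*a)/2 - 7*cos(2*a) + 7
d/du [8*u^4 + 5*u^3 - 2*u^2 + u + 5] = 32*u^3 + 15*u^2 - 4*u + 1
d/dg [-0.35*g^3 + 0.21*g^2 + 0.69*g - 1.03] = -1.05*g^2 + 0.42*g + 0.69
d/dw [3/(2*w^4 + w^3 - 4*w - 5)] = 3*(-8*w^3 - 3*w^2 + 4)/(2*w^4 + w^3 - 4*w - 5)^2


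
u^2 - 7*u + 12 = (u - 4)*(u - 3)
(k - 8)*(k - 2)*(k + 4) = k^3 - 6*k^2 - 24*k + 64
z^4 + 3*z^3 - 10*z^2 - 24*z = z*(z - 3)*(z + 2)*(z + 4)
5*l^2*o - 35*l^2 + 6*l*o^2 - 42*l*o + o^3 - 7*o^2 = (l + o)*(5*l + o)*(o - 7)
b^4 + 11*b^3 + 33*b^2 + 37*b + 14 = (b + 1)^2*(b + 2)*(b + 7)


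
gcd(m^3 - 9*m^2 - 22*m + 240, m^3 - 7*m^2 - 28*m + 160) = m^2 - 3*m - 40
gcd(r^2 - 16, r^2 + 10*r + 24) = r + 4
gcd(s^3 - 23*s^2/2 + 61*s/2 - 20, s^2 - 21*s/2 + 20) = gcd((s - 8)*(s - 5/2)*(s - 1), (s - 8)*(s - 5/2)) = s^2 - 21*s/2 + 20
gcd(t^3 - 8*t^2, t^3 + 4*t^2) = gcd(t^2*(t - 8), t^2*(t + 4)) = t^2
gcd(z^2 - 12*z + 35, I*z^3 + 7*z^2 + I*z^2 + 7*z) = 1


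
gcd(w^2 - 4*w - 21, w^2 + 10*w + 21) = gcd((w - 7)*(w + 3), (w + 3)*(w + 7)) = w + 3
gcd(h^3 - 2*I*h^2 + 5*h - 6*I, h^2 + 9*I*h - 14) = h + 2*I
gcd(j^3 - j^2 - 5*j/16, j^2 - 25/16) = j - 5/4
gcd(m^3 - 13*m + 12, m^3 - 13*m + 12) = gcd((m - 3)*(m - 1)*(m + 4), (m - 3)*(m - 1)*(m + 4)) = m^3 - 13*m + 12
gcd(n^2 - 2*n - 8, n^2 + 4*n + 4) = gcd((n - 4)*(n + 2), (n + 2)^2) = n + 2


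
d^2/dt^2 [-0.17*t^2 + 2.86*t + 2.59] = -0.340000000000000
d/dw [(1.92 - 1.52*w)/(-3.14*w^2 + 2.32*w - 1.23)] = (-4.7728*w^2 + 12.0576*w - 2.5848)/(9.8596*w^4 - 14.5696*w^3 + 13.1068*w^2 - 5.7072*w + 1.5129)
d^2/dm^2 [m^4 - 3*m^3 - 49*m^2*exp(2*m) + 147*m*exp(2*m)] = -196*m^2*exp(2*m) + 12*m^2 + 196*m*exp(2*m) - 18*m + 490*exp(2*m)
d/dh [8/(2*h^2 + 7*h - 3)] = 8*(-4*h - 7)/(2*h^2 + 7*h - 3)^2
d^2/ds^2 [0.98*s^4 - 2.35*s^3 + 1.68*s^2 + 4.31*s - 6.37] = 11.76*s^2 - 14.1*s + 3.36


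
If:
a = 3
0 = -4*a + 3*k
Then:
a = 3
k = 4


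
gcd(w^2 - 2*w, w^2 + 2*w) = w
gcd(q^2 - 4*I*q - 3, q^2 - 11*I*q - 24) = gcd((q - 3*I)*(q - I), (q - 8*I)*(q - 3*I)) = q - 3*I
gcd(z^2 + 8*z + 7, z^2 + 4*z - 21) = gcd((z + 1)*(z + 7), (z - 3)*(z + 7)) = z + 7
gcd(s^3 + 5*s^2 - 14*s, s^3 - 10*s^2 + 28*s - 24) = s - 2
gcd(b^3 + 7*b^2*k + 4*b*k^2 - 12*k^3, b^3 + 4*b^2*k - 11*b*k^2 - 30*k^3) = b + 2*k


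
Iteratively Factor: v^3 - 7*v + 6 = (v - 2)*(v^2 + 2*v - 3) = (v - 2)*(v + 3)*(v - 1)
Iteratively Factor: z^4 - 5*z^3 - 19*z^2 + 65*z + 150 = (z - 5)*(z^3 - 19*z - 30) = (z - 5)^2*(z^2 + 5*z + 6) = (z - 5)^2*(z + 2)*(z + 3)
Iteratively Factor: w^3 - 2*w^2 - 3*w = (w - 3)*(w^2 + w) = w*(w - 3)*(w + 1)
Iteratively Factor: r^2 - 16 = (r + 4)*(r - 4)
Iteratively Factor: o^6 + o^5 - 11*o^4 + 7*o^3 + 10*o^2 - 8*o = (o + 4)*(o^5 - 3*o^4 + o^3 + 3*o^2 - 2*o) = o*(o + 4)*(o^4 - 3*o^3 + o^2 + 3*o - 2) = o*(o - 1)*(o + 4)*(o^3 - 2*o^2 - o + 2) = o*(o - 1)*(o + 1)*(o + 4)*(o^2 - 3*o + 2) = o*(o - 1)^2*(o + 1)*(o + 4)*(o - 2)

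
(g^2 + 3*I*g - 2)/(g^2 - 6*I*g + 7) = (g + 2*I)/(g - 7*I)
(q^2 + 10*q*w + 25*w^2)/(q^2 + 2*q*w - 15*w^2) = (q + 5*w)/(q - 3*w)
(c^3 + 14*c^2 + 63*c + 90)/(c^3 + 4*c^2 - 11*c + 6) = (c^2 + 8*c + 15)/(c^2 - 2*c + 1)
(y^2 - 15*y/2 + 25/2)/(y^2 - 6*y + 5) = (y - 5/2)/(y - 1)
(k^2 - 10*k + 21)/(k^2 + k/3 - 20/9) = 9*(k^2 - 10*k + 21)/(9*k^2 + 3*k - 20)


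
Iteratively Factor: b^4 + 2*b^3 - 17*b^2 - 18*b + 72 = (b + 4)*(b^3 - 2*b^2 - 9*b + 18) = (b + 3)*(b + 4)*(b^2 - 5*b + 6) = (b - 3)*(b + 3)*(b + 4)*(b - 2)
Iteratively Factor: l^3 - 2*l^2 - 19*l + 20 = (l + 4)*(l^2 - 6*l + 5) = (l - 1)*(l + 4)*(l - 5)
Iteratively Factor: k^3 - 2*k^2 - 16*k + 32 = (k - 4)*(k^2 + 2*k - 8) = (k - 4)*(k - 2)*(k + 4)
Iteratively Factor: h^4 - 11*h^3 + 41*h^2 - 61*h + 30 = (h - 1)*(h^3 - 10*h^2 + 31*h - 30) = (h - 3)*(h - 1)*(h^2 - 7*h + 10) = (h - 5)*(h - 3)*(h - 1)*(h - 2)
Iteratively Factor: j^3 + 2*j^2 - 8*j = (j + 4)*(j^2 - 2*j) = j*(j + 4)*(j - 2)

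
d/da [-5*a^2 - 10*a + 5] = -10*a - 10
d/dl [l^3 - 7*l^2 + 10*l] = 3*l^2 - 14*l + 10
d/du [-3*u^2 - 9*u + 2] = -6*u - 9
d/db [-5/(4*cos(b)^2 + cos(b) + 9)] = -5*(8*cos(b) + 1)*sin(b)/(4*cos(b)^2 + cos(b) + 9)^2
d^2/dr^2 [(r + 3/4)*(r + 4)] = 2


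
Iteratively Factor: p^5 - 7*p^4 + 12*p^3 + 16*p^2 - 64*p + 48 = (p - 2)*(p^4 - 5*p^3 + 2*p^2 + 20*p - 24) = (p - 2)^2*(p^3 - 3*p^2 - 4*p + 12) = (p - 2)^3*(p^2 - p - 6) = (p - 3)*(p - 2)^3*(p + 2)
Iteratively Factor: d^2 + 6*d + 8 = (d + 4)*(d + 2)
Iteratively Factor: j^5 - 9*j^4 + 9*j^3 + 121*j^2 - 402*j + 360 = (j + 4)*(j^4 - 13*j^3 + 61*j^2 - 123*j + 90) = (j - 3)*(j + 4)*(j^3 - 10*j^2 + 31*j - 30) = (j - 3)^2*(j + 4)*(j^2 - 7*j + 10) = (j - 5)*(j - 3)^2*(j + 4)*(j - 2)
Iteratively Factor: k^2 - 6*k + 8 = (k - 2)*(k - 4)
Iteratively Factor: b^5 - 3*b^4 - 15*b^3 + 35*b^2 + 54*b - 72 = (b + 3)*(b^4 - 6*b^3 + 3*b^2 + 26*b - 24) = (b - 3)*(b + 3)*(b^3 - 3*b^2 - 6*b + 8) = (b - 3)*(b - 1)*(b + 3)*(b^2 - 2*b - 8) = (b - 3)*(b - 1)*(b + 2)*(b + 3)*(b - 4)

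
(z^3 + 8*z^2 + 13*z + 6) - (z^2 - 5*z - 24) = z^3 + 7*z^2 + 18*z + 30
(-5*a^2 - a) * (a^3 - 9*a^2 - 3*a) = -5*a^5 + 44*a^4 + 24*a^3 + 3*a^2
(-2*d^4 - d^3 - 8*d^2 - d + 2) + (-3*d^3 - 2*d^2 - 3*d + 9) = -2*d^4 - 4*d^3 - 10*d^2 - 4*d + 11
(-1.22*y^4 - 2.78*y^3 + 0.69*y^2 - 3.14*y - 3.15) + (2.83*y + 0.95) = -1.22*y^4 - 2.78*y^3 + 0.69*y^2 - 0.31*y - 2.2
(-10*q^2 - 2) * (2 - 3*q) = 30*q^3 - 20*q^2 + 6*q - 4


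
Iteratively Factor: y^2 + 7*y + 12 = (y + 3)*(y + 4)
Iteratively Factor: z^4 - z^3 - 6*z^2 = (z)*(z^3 - z^2 - 6*z) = z^2*(z^2 - z - 6) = z^2*(z - 3)*(z + 2)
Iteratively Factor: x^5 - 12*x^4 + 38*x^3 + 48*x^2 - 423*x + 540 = (x - 3)*(x^4 - 9*x^3 + 11*x^2 + 81*x - 180) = (x - 5)*(x - 3)*(x^3 - 4*x^2 - 9*x + 36) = (x - 5)*(x - 3)^2*(x^2 - x - 12) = (x - 5)*(x - 4)*(x - 3)^2*(x + 3)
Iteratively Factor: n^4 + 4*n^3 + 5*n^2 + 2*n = (n + 2)*(n^3 + 2*n^2 + n) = n*(n + 2)*(n^2 + 2*n + 1) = n*(n + 1)*(n + 2)*(n + 1)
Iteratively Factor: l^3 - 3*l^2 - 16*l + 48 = (l + 4)*(l^2 - 7*l + 12) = (l - 4)*(l + 4)*(l - 3)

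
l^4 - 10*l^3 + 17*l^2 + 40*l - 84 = (l - 7)*(l - 3)*(l - 2)*(l + 2)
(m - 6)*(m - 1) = m^2 - 7*m + 6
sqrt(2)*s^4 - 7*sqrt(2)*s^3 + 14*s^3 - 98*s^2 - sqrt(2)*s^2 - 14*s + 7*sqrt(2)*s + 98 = (s - 7)*(s - 1)*(s + 7*sqrt(2))*(sqrt(2)*s + sqrt(2))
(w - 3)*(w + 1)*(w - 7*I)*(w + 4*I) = w^4 - 2*w^3 - 3*I*w^3 + 25*w^2 + 6*I*w^2 - 56*w + 9*I*w - 84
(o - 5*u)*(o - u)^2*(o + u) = o^4 - 6*o^3*u + 4*o^2*u^2 + 6*o*u^3 - 5*u^4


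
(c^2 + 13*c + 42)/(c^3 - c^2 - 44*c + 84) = (c + 6)/(c^2 - 8*c + 12)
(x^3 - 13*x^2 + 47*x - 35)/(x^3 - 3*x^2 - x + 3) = (x^2 - 12*x + 35)/(x^2 - 2*x - 3)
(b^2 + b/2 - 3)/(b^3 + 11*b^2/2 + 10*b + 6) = (2*b - 3)/(2*b^2 + 7*b + 6)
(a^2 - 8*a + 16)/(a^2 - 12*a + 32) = (a - 4)/(a - 8)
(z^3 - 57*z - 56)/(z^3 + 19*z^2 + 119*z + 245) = (z^2 - 7*z - 8)/(z^2 + 12*z + 35)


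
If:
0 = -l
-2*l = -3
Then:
No Solution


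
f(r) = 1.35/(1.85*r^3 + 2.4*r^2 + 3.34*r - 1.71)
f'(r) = 1.35*(-5.55*r^2 - 4.8*r - 3.34)/(1.85*r^3 + 2.4*r^2 + 3.34*r - 1.71)^2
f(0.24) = -1.81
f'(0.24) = -11.72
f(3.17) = 0.01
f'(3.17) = -0.01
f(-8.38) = -0.00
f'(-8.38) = -0.00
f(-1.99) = -0.10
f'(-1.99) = -0.12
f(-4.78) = -0.01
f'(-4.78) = -0.01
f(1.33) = 0.12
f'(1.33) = -0.21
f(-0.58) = -0.42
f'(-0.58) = -0.32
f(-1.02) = -0.29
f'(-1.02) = -0.27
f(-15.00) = -0.00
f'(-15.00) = -0.00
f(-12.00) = -0.00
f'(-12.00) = -0.00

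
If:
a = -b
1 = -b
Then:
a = 1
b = -1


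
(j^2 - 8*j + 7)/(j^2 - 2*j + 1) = (j - 7)/(j - 1)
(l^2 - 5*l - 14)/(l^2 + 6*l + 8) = (l - 7)/(l + 4)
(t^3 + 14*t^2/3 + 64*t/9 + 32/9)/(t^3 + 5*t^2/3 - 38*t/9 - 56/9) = (3*t^2 + 10*t + 8)/(3*t^2 + t - 14)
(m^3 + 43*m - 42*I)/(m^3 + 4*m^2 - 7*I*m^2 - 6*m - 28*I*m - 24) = (m + 7*I)/(m + 4)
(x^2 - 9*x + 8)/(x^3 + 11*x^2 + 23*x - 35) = (x - 8)/(x^2 + 12*x + 35)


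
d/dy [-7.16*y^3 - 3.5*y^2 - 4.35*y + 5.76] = -21.48*y^2 - 7.0*y - 4.35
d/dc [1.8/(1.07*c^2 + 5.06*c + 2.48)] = (-3.852*c - 9.108)/(1.07*c^2 + 5.06*c + 2.48)^2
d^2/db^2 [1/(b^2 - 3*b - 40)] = 2*(b^2 - 3*b - (2*b - 3)^2 - 40)/(-b^2 + 3*b + 40)^3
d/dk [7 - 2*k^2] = -4*k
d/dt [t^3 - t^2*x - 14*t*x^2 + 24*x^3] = 3*t^2 - 2*t*x - 14*x^2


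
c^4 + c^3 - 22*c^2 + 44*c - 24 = (c - 2)^2*(c - 1)*(c + 6)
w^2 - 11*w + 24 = (w - 8)*(w - 3)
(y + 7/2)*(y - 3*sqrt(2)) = y^2 - 3*sqrt(2)*y + 7*y/2 - 21*sqrt(2)/2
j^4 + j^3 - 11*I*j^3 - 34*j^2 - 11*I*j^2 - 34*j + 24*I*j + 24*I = (j + 1)*(j - 6*I)*(j - 4*I)*(j - I)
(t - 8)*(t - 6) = t^2 - 14*t + 48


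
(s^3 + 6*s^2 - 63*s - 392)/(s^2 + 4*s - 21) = (s^2 - s - 56)/(s - 3)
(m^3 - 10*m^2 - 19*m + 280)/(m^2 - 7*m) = m - 3 - 40/m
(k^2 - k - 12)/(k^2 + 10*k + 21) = (k - 4)/(k + 7)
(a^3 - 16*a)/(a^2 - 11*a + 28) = a*(a + 4)/(a - 7)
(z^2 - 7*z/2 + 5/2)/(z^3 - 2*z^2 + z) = (z - 5/2)/(z*(z - 1))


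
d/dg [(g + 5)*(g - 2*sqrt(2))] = 2*g - 2*sqrt(2) + 5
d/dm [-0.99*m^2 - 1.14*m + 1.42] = -1.98*m - 1.14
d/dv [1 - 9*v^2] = -18*v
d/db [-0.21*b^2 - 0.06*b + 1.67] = -0.42*b - 0.06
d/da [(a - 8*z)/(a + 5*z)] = 13*z/(a + 5*z)^2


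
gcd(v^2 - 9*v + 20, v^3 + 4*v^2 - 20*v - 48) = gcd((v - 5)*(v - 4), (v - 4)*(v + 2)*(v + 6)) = v - 4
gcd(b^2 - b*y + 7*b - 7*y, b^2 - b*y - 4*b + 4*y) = -b + y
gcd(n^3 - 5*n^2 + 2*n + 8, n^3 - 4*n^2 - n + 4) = n^2 - 3*n - 4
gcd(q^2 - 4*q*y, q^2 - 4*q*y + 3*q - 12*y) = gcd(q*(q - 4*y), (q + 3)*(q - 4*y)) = -q + 4*y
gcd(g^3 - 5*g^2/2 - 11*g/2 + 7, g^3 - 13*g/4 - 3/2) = 1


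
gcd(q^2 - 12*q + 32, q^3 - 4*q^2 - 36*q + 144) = q - 4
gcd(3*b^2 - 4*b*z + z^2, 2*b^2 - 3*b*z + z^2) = -b + z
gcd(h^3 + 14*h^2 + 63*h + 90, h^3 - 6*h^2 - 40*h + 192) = h + 6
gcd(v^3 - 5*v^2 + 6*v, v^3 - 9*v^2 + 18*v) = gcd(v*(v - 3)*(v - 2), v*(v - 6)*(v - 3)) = v^2 - 3*v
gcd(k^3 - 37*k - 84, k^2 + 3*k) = k + 3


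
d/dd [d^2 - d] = 2*d - 1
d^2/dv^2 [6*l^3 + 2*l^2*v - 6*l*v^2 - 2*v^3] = -12*l - 12*v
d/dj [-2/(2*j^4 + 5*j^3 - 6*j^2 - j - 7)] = 2*(8*j^3 + 15*j^2 - 12*j - 1)/(-2*j^4 - 5*j^3 + 6*j^2 + j + 7)^2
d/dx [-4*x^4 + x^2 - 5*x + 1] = -16*x^3 + 2*x - 5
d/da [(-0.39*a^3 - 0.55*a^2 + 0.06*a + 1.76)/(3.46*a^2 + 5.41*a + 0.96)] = (-1.3494*a^4 - 4.2198*a^3 - 4.3063*a^2 - 13.2352*a - 9.464)/(11.9716*a^4 + 37.4372*a^3 + 35.9113*a^2 + 10.3872*a + 0.9216)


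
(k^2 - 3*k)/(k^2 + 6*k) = (k - 3)/(k + 6)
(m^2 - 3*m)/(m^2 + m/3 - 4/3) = 3*m*(m - 3)/(3*m^2 + m - 4)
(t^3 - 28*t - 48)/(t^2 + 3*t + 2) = (t^2 - 2*t - 24)/(t + 1)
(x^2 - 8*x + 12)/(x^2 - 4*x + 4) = (x - 6)/(x - 2)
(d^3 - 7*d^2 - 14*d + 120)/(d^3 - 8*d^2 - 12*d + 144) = (d - 5)/(d - 6)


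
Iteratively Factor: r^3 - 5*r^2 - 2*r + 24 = (r - 4)*(r^2 - r - 6) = (r - 4)*(r - 3)*(r + 2)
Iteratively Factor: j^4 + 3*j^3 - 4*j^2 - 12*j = (j + 2)*(j^3 + j^2 - 6*j) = (j - 2)*(j + 2)*(j^2 + 3*j) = (j - 2)*(j + 2)*(j + 3)*(j)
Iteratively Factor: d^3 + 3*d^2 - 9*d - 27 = (d + 3)*(d^2 - 9) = (d - 3)*(d + 3)*(d + 3)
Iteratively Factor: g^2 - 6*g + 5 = (g - 5)*(g - 1)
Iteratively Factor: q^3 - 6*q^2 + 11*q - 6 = (q - 2)*(q^2 - 4*q + 3) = (q - 2)*(q - 1)*(q - 3)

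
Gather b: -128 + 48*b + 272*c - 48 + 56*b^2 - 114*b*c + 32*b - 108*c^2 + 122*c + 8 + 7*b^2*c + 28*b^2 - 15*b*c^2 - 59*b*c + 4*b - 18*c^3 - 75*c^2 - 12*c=b^2*(7*c + 84) + b*(-15*c^2 - 173*c + 84) - 18*c^3 - 183*c^2 + 382*c - 168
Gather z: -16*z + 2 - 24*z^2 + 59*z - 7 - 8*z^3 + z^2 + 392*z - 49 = -8*z^3 - 23*z^2 + 435*z - 54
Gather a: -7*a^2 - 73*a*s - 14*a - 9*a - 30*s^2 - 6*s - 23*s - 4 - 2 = -7*a^2 + a*(-73*s - 23) - 30*s^2 - 29*s - 6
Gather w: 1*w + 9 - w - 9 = 0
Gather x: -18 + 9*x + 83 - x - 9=8*x + 56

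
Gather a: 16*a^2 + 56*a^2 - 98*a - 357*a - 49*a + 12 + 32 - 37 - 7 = 72*a^2 - 504*a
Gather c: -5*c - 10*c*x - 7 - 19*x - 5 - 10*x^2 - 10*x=c*(-10*x - 5) - 10*x^2 - 29*x - 12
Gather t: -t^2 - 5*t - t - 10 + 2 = -t^2 - 6*t - 8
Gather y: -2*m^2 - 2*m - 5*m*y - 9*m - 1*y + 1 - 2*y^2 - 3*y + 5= -2*m^2 - 11*m - 2*y^2 + y*(-5*m - 4) + 6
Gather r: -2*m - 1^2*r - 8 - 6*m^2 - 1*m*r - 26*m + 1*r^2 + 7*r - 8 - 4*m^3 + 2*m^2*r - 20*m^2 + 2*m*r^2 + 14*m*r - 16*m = -4*m^3 - 26*m^2 - 44*m + r^2*(2*m + 1) + r*(2*m^2 + 13*m + 6) - 16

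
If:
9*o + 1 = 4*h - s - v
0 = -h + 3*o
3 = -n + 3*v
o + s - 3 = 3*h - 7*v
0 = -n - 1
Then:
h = 0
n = -1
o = 0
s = -5/3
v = 2/3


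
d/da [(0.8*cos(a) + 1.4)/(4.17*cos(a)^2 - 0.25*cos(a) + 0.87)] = (3.336*cos(a)^2 + 11.676*cos(a) - 1.046)*sin(a)/(17.3889*cos(a)^4 - 2.085*cos(a)^3 + 7.3183*cos(a)^2 - 0.435*cos(a) + 0.7569)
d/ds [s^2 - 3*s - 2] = 2*s - 3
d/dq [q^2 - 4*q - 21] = 2*q - 4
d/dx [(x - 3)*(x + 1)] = 2*x - 2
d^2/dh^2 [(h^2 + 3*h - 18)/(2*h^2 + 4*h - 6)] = (h^3 - 45*h^2 - 81*h - 99)/(h^6 + 6*h^5 + 3*h^4 - 28*h^3 - 9*h^2 + 54*h - 27)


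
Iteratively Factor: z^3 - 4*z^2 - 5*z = (z + 1)*(z^2 - 5*z) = (z - 5)*(z + 1)*(z)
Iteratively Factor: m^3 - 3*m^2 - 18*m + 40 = (m - 5)*(m^2 + 2*m - 8) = (m - 5)*(m - 2)*(m + 4)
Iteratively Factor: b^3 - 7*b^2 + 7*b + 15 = (b - 3)*(b^2 - 4*b - 5) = (b - 5)*(b - 3)*(b + 1)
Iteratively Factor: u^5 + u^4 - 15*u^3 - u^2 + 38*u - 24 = (u - 1)*(u^4 + 2*u^3 - 13*u^2 - 14*u + 24) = (u - 1)*(u + 2)*(u^3 - 13*u + 12) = (u - 1)^2*(u + 2)*(u^2 + u - 12) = (u - 1)^2*(u + 2)*(u + 4)*(u - 3)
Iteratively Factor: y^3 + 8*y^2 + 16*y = (y + 4)*(y^2 + 4*y) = y*(y + 4)*(y + 4)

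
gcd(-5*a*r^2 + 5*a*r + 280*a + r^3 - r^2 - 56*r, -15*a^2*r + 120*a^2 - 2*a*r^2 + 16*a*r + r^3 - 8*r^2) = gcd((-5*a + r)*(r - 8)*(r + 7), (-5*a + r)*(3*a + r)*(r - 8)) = -5*a*r + 40*a + r^2 - 8*r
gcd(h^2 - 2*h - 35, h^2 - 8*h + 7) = h - 7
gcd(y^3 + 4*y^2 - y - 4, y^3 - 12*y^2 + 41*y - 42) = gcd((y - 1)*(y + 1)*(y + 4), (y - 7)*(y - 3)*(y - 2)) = 1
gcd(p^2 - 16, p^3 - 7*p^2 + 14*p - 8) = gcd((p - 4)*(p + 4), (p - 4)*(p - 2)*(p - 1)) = p - 4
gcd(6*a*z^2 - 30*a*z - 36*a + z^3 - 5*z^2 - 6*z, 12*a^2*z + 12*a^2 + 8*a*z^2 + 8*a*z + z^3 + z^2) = 6*a*z + 6*a + z^2 + z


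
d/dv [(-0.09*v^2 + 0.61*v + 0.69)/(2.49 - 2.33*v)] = (0.2097*v^2 - 0.4482*v + 3.1266)/(5.4289*v^2 - 11.6034*v + 6.2001)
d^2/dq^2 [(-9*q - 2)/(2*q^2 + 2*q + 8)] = (-(2*q + 1)^2*(9*q + 2) + (27*q + 11)*(q^2 + q + 4))/(q^2 + q + 4)^3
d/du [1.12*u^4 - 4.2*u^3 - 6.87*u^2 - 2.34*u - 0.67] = 4.48*u^3 - 12.6*u^2 - 13.74*u - 2.34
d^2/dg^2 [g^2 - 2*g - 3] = 2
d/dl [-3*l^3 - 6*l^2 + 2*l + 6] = -9*l^2 - 12*l + 2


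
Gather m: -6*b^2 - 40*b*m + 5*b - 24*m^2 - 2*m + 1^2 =-6*b^2 + 5*b - 24*m^2 + m*(-40*b - 2) + 1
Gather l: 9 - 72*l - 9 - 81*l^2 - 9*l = -81*l^2 - 81*l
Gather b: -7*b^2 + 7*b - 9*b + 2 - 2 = -7*b^2 - 2*b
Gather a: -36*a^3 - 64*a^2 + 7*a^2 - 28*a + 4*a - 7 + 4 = -36*a^3 - 57*a^2 - 24*a - 3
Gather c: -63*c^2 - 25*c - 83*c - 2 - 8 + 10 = -63*c^2 - 108*c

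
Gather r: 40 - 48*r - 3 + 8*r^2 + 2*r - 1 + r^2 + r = 9*r^2 - 45*r + 36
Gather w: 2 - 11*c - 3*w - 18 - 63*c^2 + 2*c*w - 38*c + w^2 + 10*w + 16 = -63*c^2 - 49*c + w^2 + w*(2*c + 7)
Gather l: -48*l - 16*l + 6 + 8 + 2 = 16 - 64*l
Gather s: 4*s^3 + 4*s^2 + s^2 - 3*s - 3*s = 4*s^3 + 5*s^2 - 6*s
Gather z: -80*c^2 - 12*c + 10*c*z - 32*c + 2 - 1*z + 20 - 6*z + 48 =-80*c^2 - 44*c + z*(10*c - 7) + 70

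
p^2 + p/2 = p*(p + 1/2)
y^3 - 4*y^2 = y^2*(y - 4)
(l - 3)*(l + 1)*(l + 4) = l^3 + 2*l^2 - 11*l - 12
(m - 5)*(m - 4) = m^2 - 9*m + 20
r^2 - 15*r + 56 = (r - 8)*(r - 7)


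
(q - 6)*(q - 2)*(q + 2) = q^3 - 6*q^2 - 4*q + 24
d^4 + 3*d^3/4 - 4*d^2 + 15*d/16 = d*(d - 3/2)*(d - 1/4)*(d + 5/2)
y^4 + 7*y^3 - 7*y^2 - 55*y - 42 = (y - 3)*(y + 1)*(y + 2)*(y + 7)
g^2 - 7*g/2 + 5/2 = (g - 5/2)*(g - 1)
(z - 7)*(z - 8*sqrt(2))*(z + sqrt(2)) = z^3 - 7*sqrt(2)*z^2 - 7*z^2 - 16*z + 49*sqrt(2)*z + 112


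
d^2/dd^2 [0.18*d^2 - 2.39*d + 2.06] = 0.360000000000000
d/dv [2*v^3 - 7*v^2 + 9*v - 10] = 6*v^2 - 14*v + 9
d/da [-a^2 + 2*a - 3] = 2 - 2*a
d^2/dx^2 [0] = 0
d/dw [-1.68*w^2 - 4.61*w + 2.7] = -3.36*w - 4.61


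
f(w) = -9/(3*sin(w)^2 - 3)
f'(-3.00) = 0.87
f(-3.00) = 3.06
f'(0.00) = 0.00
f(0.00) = 3.00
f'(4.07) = 22.34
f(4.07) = 8.36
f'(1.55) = 667100.62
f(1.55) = 6937.62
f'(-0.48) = -3.97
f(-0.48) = 3.81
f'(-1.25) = -181.61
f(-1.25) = 30.17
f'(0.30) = 2.03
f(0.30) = 3.29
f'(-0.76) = -10.85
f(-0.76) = 5.71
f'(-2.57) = 5.46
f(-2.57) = 4.24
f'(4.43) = 266.33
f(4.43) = 38.64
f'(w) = 54*sin(w)*cos(w)/(3*sin(w)^2 - 3)^2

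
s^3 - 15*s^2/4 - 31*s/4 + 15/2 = (s - 5)*(s - 3/4)*(s + 2)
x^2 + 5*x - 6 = (x - 1)*(x + 6)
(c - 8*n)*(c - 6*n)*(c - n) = c^3 - 15*c^2*n + 62*c*n^2 - 48*n^3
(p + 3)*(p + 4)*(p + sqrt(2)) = p^3 + sqrt(2)*p^2 + 7*p^2 + 7*sqrt(2)*p + 12*p + 12*sqrt(2)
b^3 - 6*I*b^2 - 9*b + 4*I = (b - 4*I)*(b - I)^2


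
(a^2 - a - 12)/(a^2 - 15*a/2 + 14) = 2*(a + 3)/(2*a - 7)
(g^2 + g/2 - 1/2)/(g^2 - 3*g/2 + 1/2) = (g + 1)/(g - 1)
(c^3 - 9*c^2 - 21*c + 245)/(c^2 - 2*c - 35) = c - 7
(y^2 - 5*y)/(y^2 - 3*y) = (y - 5)/(y - 3)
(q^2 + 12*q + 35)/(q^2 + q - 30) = (q^2 + 12*q + 35)/(q^2 + q - 30)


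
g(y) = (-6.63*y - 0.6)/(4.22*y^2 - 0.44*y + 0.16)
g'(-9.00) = 0.02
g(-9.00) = 0.17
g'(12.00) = 0.01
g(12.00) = -0.13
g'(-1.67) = 0.43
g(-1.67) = 0.83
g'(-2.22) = 0.26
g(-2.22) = 0.64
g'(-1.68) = 0.42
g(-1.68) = 0.82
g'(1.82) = 0.57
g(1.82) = -0.95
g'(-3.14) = 0.14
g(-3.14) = 0.47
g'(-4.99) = 0.06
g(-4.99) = 0.30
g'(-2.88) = 0.16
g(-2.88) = 0.51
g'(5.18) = 0.06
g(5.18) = -0.31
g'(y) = (0.44 - 8.44*y)*(-6.63*y - 0.6)/(4.22*y^2 - 0.44*y + 0.16)^2 - 6.63/(4.22*y^2 - 0.44*y + 0.16)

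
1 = 1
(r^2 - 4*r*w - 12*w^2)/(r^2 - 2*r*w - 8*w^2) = (r - 6*w)/(r - 4*w)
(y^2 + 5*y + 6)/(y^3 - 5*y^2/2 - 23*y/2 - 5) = 2*(y + 3)/(2*y^2 - 9*y - 5)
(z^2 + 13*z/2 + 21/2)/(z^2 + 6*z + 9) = (z + 7/2)/(z + 3)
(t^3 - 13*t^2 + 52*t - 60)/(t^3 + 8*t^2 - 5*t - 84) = (t^3 - 13*t^2 + 52*t - 60)/(t^3 + 8*t^2 - 5*t - 84)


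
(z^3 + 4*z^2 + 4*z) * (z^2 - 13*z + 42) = z^5 - 9*z^4 - 6*z^3 + 116*z^2 + 168*z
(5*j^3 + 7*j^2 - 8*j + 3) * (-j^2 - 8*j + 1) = -5*j^5 - 47*j^4 - 43*j^3 + 68*j^2 - 32*j + 3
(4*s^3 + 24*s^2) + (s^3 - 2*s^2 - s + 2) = 5*s^3 + 22*s^2 - s + 2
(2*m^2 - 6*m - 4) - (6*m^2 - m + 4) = -4*m^2 - 5*m - 8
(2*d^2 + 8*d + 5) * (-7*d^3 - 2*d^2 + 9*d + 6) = -14*d^5 - 60*d^4 - 33*d^3 + 74*d^2 + 93*d + 30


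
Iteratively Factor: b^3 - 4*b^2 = (b)*(b^2 - 4*b) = b^2*(b - 4)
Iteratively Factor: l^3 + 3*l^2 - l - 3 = (l - 1)*(l^2 + 4*l + 3) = (l - 1)*(l + 1)*(l + 3)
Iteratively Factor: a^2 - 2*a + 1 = (a - 1)*(a - 1)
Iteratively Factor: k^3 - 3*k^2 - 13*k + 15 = (k - 5)*(k^2 + 2*k - 3) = (k - 5)*(k - 1)*(k + 3)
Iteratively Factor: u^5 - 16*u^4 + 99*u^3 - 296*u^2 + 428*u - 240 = (u - 4)*(u^4 - 12*u^3 + 51*u^2 - 92*u + 60) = (u - 4)*(u - 3)*(u^3 - 9*u^2 + 24*u - 20) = (u - 4)*(u - 3)*(u - 2)*(u^2 - 7*u + 10) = (u - 5)*(u - 4)*(u - 3)*(u - 2)*(u - 2)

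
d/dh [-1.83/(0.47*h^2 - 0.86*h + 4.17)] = (1.7202*h - 1.5738)/(0.47*h^2 - 0.86*h + 4.17)^2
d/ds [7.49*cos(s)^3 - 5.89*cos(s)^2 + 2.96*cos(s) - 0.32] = (-22.47*cos(s)^2 + 11.78*cos(s) - 2.96)*sin(s)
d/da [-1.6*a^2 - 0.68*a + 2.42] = -3.2*a - 0.68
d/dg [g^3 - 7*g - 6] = 3*g^2 - 7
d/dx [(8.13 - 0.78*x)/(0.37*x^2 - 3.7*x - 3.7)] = (0.2886*x^2 - 6.0162*x + 32.967)/(0.1369*x^4 - 2.738*x^3 + 10.952*x^2 + 27.38*x + 13.69)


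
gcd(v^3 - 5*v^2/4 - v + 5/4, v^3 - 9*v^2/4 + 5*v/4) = v^2 - 9*v/4 + 5/4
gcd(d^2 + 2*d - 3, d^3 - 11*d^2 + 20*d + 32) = 1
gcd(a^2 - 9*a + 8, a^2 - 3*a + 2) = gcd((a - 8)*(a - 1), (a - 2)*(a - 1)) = a - 1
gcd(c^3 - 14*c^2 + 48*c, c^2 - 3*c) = c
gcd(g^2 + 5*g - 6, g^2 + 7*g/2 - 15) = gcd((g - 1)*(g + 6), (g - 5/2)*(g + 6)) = g + 6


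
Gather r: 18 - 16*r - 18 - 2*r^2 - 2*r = -2*r^2 - 18*r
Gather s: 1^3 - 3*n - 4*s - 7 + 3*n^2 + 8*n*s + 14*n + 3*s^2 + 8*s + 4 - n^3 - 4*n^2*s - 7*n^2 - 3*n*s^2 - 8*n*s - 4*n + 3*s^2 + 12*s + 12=-n^3 - 4*n^2 + 7*n + s^2*(6 - 3*n) + s*(16 - 4*n^2) + 10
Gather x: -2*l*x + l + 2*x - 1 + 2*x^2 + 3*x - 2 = l + 2*x^2 + x*(5 - 2*l) - 3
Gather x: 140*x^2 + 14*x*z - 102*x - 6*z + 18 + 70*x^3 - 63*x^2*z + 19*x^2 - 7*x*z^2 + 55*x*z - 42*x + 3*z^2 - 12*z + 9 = 70*x^3 + x^2*(159 - 63*z) + x*(-7*z^2 + 69*z - 144) + 3*z^2 - 18*z + 27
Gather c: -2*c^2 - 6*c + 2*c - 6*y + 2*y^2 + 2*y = -2*c^2 - 4*c + 2*y^2 - 4*y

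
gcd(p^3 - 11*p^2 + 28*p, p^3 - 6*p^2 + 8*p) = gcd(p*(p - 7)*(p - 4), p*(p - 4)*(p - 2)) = p^2 - 4*p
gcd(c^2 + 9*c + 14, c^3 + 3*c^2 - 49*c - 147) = c + 7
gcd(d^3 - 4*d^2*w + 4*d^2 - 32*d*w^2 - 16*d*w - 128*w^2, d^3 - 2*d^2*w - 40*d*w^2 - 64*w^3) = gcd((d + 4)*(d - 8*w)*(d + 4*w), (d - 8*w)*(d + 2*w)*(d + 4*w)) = -d^2 + 4*d*w + 32*w^2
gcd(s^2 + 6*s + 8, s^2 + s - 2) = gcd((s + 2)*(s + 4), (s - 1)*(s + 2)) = s + 2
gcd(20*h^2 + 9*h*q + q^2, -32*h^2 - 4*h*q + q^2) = 4*h + q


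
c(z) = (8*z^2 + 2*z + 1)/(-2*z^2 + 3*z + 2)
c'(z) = (4*z - 3)*(8*z^2 + 2*z + 1)/(-2*z^2 + 3*z + 2)^2 + (16*z + 2)/(-2*z^2 + 3*z + 2)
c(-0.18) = 0.64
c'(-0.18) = -2.35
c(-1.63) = -2.32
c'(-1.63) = 0.25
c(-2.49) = -2.55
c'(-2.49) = 0.27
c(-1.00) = -2.33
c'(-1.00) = -0.78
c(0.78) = 2.38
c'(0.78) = 4.73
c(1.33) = 7.26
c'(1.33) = 16.37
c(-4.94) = -3.02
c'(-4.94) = 0.13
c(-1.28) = -2.26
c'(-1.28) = 0.03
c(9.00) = -5.02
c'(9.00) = 0.15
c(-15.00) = -3.59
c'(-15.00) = 0.02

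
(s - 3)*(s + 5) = s^2 + 2*s - 15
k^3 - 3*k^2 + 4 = (k - 2)^2*(k + 1)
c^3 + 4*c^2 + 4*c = c*(c + 2)^2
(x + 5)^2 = x^2 + 10*x + 25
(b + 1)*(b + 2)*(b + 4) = b^3 + 7*b^2 + 14*b + 8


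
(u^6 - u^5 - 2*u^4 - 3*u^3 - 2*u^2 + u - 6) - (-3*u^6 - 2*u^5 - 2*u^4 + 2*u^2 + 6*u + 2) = 4*u^6 + u^5 - 3*u^3 - 4*u^2 - 5*u - 8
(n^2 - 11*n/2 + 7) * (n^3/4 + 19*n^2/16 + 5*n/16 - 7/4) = n^5/4 - 3*n^4/16 - 143*n^3/32 + 155*n^2/32 + 189*n/16 - 49/4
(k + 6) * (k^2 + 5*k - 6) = k^3 + 11*k^2 + 24*k - 36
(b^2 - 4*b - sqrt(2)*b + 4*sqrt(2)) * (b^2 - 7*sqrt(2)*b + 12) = b^4 - 8*sqrt(2)*b^3 - 4*b^3 + 26*b^2 + 32*sqrt(2)*b^2 - 104*b - 12*sqrt(2)*b + 48*sqrt(2)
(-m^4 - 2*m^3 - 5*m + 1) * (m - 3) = -m^5 + m^4 + 6*m^3 - 5*m^2 + 16*m - 3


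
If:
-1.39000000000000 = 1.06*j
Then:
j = -1.31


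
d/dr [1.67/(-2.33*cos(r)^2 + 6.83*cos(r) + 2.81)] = (11.4061 - 7.7822*cos(r))*sin(r)/(-2.33*cos(r)^2 + 6.83*cos(r) + 2.81)^2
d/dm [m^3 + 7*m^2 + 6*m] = 3*m^2 + 14*m + 6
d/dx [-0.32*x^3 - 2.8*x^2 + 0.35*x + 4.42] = -0.96*x^2 - 5.6*x + 0.35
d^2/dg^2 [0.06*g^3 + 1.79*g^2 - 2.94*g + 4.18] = 0.36*g + 3.58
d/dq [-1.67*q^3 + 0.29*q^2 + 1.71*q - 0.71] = -5.01*q^2 + 0.58*q + 1.71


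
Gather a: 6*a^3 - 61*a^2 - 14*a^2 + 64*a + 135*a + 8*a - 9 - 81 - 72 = 6*a^3 - 75*a^2 + 207*a - 162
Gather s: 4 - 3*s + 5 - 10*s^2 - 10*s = -10*s^2 - 13*s + 9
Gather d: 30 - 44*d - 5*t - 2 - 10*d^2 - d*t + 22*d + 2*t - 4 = -10*d^2 + d*(-t - 22) - 3*t + 24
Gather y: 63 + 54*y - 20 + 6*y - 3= 60*y + 40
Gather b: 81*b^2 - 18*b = 81*b^2 - 18*b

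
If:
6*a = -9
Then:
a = -3/2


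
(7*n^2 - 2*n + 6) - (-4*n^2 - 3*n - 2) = 11*n^2 + n + 8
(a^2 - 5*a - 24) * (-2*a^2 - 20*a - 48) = -2*a^4 - 10*a^3 + 100*a^2 + 720*a + 1152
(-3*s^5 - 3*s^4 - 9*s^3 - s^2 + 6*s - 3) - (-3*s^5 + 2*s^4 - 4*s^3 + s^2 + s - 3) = -5*s^4 - 5*s^3 - 2*s^2 + 5*s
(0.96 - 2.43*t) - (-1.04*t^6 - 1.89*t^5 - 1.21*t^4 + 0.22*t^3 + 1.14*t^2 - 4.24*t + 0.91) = 1.04*t^6 + 1.89*t^5 + 1.21*t^4 - 0.22*t^3 - 1.14*t^2 + 1.81*t + 0.0499999999999999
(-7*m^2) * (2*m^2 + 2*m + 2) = -14*m^4 - 14*m^3 - 14*m^2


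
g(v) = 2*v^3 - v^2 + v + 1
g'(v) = 6*v^2 - 2*v + 1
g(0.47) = 1.46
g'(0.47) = 1.39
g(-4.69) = -232.01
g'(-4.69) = 142.36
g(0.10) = 1.09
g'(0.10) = 0.86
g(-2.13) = -24.99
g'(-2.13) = 32.48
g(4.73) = 195.00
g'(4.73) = 125.78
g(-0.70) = -0.88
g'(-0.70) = 5.34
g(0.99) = 2.95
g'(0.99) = 4.90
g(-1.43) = -8.32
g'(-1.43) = 16.13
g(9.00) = 1387.00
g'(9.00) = 469.00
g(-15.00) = -6989.00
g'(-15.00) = 1381.00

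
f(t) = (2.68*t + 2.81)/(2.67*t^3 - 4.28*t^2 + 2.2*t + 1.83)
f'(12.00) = -0.00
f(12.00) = 0.01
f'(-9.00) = 0.00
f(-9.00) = 0.01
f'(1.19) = -1.49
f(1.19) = 2.08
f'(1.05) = -0.75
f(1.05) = 2.24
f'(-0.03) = -0.65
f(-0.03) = 1.55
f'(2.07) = -0.91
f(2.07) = 0.71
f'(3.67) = -0.11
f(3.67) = 0.15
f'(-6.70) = 0.00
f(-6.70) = 0.02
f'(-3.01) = 0.02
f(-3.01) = 0.05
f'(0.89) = 0.25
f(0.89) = 2.28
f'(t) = (2.68*t + 2.81)*(-8.01*t^2 + 8.56*t - 2.2)/(2.67*t^3 - 4.28*t^2 + 2.2*t + 1.83)^2 + 2.68/(2.67*t^3 - 4.28*t^2 + 2.2*t + 1.83) = (-14.3112*t^3 - 11.0377*t^2 + 24.0536*t - 1.2776)/(7.1289*t^6 - 22.8552*t^5 + 30.0664*t^4 - 9.0598*t^3 - 10.8248*t^2 + 8.052*t + 3.3489)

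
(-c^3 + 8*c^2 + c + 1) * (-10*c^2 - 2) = 10*c^5 - 80*c^4 - 8*c^3 - 26*c^2 - 2*c - 2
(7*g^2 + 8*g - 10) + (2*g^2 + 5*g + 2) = 9*g^2 + 13*g - 8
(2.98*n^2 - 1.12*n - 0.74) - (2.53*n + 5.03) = 2.98*n^2 - 3.65*n - 5.77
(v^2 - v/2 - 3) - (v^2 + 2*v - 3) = -5*v/2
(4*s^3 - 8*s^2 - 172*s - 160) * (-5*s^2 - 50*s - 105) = -20*s^5 - 160*s^4 + 840*s^3 + 10240*s^2 + 26060*s + 16800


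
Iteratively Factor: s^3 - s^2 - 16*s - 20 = (s + 2)*(s^2 - 3*s - 10) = (s - 5)*(s + 2)*(s + 2)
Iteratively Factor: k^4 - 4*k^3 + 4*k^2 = (k - 2)*(k^3 - 2*k^2) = (k - 2)^2*(k^2) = k*(k - 2)^2*(k)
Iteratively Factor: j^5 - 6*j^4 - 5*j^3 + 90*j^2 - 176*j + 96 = (j - 4)*(j^4 - 2*j^3 - 13*j^2 + 38*j - 24) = (j - 4)*(j - 2)*(j^3 - 13*j + 12) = (j - 4)*(j - 3)*(j - 2)*(j^2 + 3*j - 4) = (j - 4)*(j - 3)*(j - 2)*(j - 1)*(j + 4)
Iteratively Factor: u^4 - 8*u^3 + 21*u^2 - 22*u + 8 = (u - 1)*(u^3 - 7*u^2 + 14*u - 8) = (u - 2)*(u - 1)*(u^2 - 5*u + 4) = (u - 4)*(u - 2)*(u - 1)*(u - 1)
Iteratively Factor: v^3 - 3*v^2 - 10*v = (v)*(v^2 - 3*v - 10) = v*(v - 5)*(v + 2)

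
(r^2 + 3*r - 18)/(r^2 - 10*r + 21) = (r + 6)/(r - 7)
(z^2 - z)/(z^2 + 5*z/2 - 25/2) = 2*z*(z - 1)/(2*z^2 + 5*z - 25)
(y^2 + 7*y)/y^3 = (y + 7)/y^2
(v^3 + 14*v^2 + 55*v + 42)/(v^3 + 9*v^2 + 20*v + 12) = (v + 7)/(v + 2)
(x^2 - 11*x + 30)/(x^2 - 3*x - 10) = (x - 6)/(x + 2)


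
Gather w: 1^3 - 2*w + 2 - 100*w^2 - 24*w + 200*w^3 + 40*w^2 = 200*w^3 - 60*w^2 - 26*w + 3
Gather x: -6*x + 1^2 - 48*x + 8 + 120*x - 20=66*x - 11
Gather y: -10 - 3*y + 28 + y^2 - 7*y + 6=y^2 - 10*y + 24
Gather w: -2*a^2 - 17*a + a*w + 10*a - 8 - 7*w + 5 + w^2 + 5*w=-2*a^2 - 7*a + w^2 + w*(a - 2) - 3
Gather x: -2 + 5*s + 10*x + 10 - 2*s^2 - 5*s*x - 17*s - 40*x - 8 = -2*s^2 - 12*s + x*(-5*s - 30)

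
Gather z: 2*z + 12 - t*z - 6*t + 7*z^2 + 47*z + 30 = -6*t + 7*z^2 + z*(49 - t) + 42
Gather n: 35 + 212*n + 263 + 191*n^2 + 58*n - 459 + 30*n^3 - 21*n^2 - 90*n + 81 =30*n^3 + 170*n^2 + 180*n - 80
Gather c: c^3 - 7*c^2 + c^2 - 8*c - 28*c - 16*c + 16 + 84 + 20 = c^3 - 6*c^2 - 52*c + 120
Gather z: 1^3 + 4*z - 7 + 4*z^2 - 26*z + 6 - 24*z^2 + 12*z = -20*z^2 - 10*z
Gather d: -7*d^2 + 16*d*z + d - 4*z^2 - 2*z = -7*d^2 + d*(16*z + 1) - 4*z^2 - 2*z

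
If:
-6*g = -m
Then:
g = m/6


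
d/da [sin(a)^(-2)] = -2*cos(a)/sin(a)^3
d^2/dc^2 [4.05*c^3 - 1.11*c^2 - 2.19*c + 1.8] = 24.3*c - 2.22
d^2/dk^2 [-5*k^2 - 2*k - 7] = -10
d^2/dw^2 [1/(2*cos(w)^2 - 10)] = (-2*sin(w)^4 + 11*sin(w)^2 - 4)/(cos(w)^2 - 5)^3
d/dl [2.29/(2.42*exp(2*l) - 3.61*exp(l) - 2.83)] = (8.2669 - 11.0836*exp(l))*exp(l)/(-2.42*exp(2*l) + 3.61*exp(l) + 2.83)^2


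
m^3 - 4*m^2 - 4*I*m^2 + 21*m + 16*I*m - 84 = (m - 4)*(m - 7*I)*(m + 3*I)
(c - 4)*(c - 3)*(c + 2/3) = c^3 - 19*c^2/3 + 22*c/3 + 8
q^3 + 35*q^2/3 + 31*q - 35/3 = (q - 1/3)*(q + 5)*(q + 7)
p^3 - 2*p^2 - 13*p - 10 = (p - 5)*(p + 1)*(p + 2)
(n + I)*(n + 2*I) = n^2 + 3*I*n - 2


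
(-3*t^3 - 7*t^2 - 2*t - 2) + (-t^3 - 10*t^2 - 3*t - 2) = -4*t^3 - 17*t^2 - 5*t - 4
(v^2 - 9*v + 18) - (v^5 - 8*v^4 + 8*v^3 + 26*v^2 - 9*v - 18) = -v^5 + 8*v^4 - 8*v^3 - 25*v^2 + 36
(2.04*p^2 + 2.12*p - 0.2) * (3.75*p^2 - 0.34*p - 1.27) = 7.65*p^4 + 7.2564*p^3 - 4.0616*p^2 - 2.6244*p + 0.254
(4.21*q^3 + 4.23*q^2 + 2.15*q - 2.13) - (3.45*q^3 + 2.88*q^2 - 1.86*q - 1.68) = 0.76*q^3 + 1.35*q^2 + 4.01*q - 0.45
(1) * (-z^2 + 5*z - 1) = -z^2 + 5*z - 1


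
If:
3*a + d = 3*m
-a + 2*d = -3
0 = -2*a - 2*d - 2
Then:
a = 1/3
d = -4/3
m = -1/9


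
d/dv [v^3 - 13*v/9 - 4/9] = 3*v^2 - 13/9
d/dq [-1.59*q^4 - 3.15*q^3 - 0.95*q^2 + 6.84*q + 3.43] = -6.36*q^3 - 9.45*q^2 - 1.9*q + 6.84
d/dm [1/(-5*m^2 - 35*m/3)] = 3*(6*m + 7)/(5*m^2*(3*m + 7)^2)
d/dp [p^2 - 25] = 2*p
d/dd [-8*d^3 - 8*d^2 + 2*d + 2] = -24*d^2 - 16*d + 2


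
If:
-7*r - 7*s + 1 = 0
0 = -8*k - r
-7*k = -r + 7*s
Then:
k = -1/71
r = 8/71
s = 15/497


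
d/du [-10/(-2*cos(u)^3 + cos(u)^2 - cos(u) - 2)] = 10*(6*cos(u)^2 - 2*cos(u) + 1)*sin(u)/(2*cos(u)^3 - cos(u)^2 + cos(u) + 2)^2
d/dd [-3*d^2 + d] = 1 - 6*d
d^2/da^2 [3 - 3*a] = 0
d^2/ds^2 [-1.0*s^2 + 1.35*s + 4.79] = -2.00000000000000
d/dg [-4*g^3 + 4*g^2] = 4*g*(2 - 3*g)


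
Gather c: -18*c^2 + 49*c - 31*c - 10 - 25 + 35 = -18*c^2 + 18*c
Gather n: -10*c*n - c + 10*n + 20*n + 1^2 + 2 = -c + n*(30 - 10*c) + 3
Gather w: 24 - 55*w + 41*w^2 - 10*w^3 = -10*w^3 + 41*w^2 - 55*w + 24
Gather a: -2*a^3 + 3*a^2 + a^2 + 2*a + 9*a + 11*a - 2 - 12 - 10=-2*a^3 + 4*a^2 + 22*a - 24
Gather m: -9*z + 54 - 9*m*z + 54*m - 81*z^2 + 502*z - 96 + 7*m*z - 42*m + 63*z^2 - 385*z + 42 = m*(12 - 2*z) - 18*z^2 + 108*z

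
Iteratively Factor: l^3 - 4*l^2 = (l - 4)*(l^2) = l*(l - 4)*(l)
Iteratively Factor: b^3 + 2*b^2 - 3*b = (b)*(b^2 + 2*b - 3) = b*(b + 3)*(b - 1)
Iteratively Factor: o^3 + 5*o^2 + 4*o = (o + 1)*(o^2 + 4*o) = (o + 1)*(o + 4)*(o)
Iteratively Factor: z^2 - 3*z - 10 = (z - 5)*(z + 2)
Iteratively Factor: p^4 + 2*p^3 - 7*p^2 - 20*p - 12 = (p + 2)*(p^3 - 7*p - 6) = (p - 3)*(p + 2)*(p^2 + 3*p + 2) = (p - 3)*(p + 1)*(p + 2)*(p + 2)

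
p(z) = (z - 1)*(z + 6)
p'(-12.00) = -19.00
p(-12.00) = 78.00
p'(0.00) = 5.00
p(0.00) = -6.00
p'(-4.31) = -3.62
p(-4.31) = -8.97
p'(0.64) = 6.28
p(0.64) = -2.39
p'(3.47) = 11.94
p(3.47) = 23.39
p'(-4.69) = -4.38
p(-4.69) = -7.45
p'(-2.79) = -0.58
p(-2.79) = -12.17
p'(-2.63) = -0.26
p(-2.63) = -12.23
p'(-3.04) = -1.08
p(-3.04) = -11.96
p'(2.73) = 10.46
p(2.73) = 15.10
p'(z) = 2*z + 5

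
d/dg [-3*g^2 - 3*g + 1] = -6*g - 3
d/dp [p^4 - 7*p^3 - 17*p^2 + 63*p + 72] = 4*p^3 - 21*p^2 - 34*p + 63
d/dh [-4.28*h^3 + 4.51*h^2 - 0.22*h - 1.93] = -12.84*h^2 + 9.02*h - 0.22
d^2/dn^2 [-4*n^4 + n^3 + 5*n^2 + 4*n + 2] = -48*n^2 + 6*n + 10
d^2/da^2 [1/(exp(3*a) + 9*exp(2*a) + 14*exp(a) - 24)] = (2*(3*exp(2*a) + 18*exp(a) + 14)^2*exp(a) - (9*exp(2*a) + 36*exp(a) + 14)*(exp(3*a) + 9*exp(2*a) + 14*exp(a) - 24))*exp(a)/(exp(3*a) + 9*exp(2*a) + 14*exp(a) - 24)^3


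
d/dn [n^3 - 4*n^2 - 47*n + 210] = 3*n^2 - 8*n - 47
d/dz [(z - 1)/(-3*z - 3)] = -2/(3*(z + 1)^2)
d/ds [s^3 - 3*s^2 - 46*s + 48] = 3*s^2 - 6*s - 46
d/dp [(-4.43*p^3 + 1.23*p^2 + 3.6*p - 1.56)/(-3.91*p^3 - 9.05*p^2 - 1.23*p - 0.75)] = (44.9008*p^4 + 39.0498*p^3 + 22.7358*p^2 - 30.081*p - 4.6188)/(15.2881*p^6 + 70.771*p^5 + 91.5211*p^4 + 28.128*p^3 + 15.0879*p^2 + 1.845*p + 0.5625)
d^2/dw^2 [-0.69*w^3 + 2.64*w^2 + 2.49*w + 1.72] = 5.28 - 4.14*w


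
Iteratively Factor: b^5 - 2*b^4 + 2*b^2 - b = (b + 1)*(b^4 - 3*b^3 + 3*b^2 - b) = b*(b + 1)*(b^3 - 3*b^2 + 3*b - 1) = b*(b - 1)*(b + 1)*(b^2 - 2*b + 1) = b*(b - 1)^2*(b + 1)*(b - 1)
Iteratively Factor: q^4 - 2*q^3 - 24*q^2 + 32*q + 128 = (q + 2)*(q^3 - 4*q^2 - 16*q + 64) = (q + 2)*(q + 4)*(q^2 - 8*q + 16) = (q - 4)*(q + 2)*(q + 4)*(q - 4)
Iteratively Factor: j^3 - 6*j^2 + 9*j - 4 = (j - 4)*(j^2 - 2*j + 1) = (j - 4)*(j - 1)*(j - 1)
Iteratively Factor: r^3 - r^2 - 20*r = (r - 5)*(r^2 + 4*r) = (r - 5)*(r + 4)*(r)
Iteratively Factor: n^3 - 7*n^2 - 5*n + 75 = (n + 3)*(n^2 - 10*n + 25) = (n - 5)*(n + 3)*(n - 5)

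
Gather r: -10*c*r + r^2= -10*c*r + r^2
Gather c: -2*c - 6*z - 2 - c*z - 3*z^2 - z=c*(-z - 2) - 3*z^2 - 7*z - 2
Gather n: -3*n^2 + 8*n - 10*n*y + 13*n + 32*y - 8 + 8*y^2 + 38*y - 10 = -3*n^2 + n*(21 - 10*y) + 8*y^2 + 70*y - 18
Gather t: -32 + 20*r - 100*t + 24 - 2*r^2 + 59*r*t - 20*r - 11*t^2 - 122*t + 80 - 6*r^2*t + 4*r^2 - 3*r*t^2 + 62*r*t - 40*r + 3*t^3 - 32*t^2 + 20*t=2*r^2 - 40*r + 3*t^3 + t^2*(-3*r - 43) + t*(-6*r^2 + 121*r - 202) + 72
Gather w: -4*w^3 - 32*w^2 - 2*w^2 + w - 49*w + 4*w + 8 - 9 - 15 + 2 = -4*w^3 - 34*w^2 - 44*w - 14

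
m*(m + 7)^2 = m^3 + 14*m^2 + 49*m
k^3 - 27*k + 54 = (k - 3)^2*(k + 6)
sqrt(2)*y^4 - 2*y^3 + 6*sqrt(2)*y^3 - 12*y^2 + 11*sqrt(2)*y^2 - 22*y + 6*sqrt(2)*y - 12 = (y + 2)*(y + 3)*(y - sqrt(2))*(sqrt(2)*y + sqrt(2))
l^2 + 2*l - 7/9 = (l - 1/3)*(l + 7/3)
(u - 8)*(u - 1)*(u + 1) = u^3 - 8*u^2 - u + 8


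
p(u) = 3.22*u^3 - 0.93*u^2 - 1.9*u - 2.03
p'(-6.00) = 357.02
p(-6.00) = -719.63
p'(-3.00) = 90.62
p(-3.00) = -91.64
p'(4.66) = 199.21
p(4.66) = 294.77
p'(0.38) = -1.21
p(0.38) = -2.71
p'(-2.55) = 65.66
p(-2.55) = -56.62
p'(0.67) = 1.19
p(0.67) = -2.75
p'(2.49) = 53.36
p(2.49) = 37.18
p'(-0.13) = -1.49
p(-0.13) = -1.81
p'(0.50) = -0.42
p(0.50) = -2.81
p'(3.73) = 125.56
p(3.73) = 145.05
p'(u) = 9.66*u^2 - 1.86*u - 1.9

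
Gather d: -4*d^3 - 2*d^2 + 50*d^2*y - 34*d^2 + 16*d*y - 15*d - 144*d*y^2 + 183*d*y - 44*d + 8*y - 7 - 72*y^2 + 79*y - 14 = -4*d^3 + d^2*(50*y - 36) + d*(-144*y^2 + 199*y - 59) - 72*y^2 + 87*y - 21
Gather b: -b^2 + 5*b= -b^2 + 5*b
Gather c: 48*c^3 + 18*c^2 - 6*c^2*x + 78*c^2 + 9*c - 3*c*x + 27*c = 48*c^3 + c^2*(96 - 6*x) + c*(36 - 3*x)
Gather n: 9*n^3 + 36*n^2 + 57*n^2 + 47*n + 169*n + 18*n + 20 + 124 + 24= 9*n^3 + 93*n^2 + 234*n + 168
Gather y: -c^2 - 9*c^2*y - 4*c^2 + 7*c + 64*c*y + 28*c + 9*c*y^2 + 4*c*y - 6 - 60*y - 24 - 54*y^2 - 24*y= -5*c^2 + 35*c + y^2*(9*c - 54) + y*(-9*c^2 + 68*c - 84) - 30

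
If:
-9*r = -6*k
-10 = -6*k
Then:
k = 5/3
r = 10/9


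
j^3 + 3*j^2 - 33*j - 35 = (j - 5)*(j + 1)*(j + 7)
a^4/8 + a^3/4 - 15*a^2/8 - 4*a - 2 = (a/4 + 1)*(a/2 + 1/2)*(a - 4)*(a + 1)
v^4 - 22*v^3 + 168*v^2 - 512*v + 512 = (v - 8)^2*(v - 4)*(v - 2)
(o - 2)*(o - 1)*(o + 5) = o^3 + 2*o^2 - 13*o + 10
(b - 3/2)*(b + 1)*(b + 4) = b^3 + 7*b^2/2 - 7*b/2 - 6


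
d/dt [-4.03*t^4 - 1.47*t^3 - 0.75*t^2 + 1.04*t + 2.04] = -16.12*t^3 - 4.41*t^2 - 1.5*t + 1.04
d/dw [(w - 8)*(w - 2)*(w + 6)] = 3*w^2 - 8*w - 44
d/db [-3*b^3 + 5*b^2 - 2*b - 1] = -9*b^2 + 10*b - 2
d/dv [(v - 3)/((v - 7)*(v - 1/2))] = 4*(-v^2 + 6*v - 19)/(4*v^4 - 60*v^3 + 253*v^2 - 210*v + 49)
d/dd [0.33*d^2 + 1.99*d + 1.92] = 0.66*d + 1.99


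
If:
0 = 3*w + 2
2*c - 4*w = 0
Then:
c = -4/3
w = -2/3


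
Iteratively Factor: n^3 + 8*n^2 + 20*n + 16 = (n + 4)*(n^2 + 4*n + 4) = (n + 2)*(n + 4)*(n + 2)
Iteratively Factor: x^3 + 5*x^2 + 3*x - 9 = (x + 3)*(x^2 + 2*x - 3) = (x - 1)*(x + 3)*(x + 3)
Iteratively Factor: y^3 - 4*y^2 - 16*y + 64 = (y - 4)*(y^2 - 16) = (y - 4)^2*(y + 4)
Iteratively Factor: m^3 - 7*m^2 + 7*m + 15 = (m + 1)*(m^2 - 8*m + 15) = (m - 3)*(m + 1)*(m - 5)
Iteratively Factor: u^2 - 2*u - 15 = (u + 3)*(u - 5)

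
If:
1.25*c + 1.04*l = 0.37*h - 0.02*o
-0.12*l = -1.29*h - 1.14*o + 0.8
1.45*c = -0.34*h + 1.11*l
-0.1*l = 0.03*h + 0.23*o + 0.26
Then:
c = 0.06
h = 2.24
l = 0.76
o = -1.75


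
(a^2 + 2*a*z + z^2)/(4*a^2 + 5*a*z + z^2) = (a + z)/(4*a + z)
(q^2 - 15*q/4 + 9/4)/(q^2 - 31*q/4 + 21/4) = (q - 3)/(q - 7)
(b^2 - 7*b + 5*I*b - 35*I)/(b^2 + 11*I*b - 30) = (b - 7)/(b + 6*I)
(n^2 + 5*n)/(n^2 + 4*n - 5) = n/(n - 1)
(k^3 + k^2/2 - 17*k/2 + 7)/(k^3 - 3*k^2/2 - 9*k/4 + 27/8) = 4*(2*k^3 + k^2 - 17*k + 14)/(8*k^3 - 12*k^2 - 18*k + 27)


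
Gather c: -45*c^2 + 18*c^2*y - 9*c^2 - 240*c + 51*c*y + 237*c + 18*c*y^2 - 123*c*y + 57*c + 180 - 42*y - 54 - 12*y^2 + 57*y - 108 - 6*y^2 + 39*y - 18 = c^2*(18*y - 54) + c*(18*y^2 - 72*y + 54) - 18*y^2 + 54*y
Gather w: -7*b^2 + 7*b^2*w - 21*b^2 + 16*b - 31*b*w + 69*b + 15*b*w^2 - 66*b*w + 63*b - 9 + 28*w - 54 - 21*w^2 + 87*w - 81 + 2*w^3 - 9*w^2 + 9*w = -28*b^2 + 148*b + 2*w^3 + w^2*(15*b - 30) + w*(7*b^2 - 97*b + 124) - 144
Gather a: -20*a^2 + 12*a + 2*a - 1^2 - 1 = -20*a^2 + 14*a - 2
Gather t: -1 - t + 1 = -t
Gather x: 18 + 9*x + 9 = 9*x + 27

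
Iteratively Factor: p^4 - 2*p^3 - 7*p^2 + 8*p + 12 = (p + 1)*(p^3 - 3*p^2 - 4*p + 12) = (p - 2)*(p + 1)*(p^2 - p - 6) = (p - 2)*(p + 1)*(p + 2)*(p - 3)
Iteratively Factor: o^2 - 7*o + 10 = (o - 5)*(o - 2)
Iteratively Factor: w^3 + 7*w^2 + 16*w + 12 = (w + 2)*(w^2 + 5*w + 6) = (w + 2)*(w + 3)*(w + 2)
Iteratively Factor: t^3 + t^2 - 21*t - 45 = (t - 5)*(t^2 + 6*t + 9) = (t - 5)*(t + 3)*(t + 3)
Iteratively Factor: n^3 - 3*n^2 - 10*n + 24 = (n - 4)*(n^2 + n - 6) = (n - 4)*(n + 3)*(n - 2)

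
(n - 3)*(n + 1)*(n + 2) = n^3 - 7*n - 6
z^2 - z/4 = z*(z - 1/4)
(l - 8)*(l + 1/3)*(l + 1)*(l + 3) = l^4 - 11*l^3/3 - 91*l^2/3 - 101*l/3 - 8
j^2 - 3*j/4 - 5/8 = (j - 5/4)*(j + 1/2)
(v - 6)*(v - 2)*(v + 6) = v^3 - 2*v^2 - 36*v + 72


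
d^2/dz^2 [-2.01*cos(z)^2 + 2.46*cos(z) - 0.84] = -2.46*cos(z) + 4.02*cos(2*z)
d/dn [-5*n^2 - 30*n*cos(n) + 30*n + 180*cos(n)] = 30*n*sin(n) - 10*n - 180*sin(n) - 30*cos(n) + 30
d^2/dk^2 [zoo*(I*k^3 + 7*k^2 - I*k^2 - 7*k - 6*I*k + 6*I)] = nan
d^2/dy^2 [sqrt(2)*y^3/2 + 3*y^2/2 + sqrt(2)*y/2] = 3*sqrt(2)*y + 3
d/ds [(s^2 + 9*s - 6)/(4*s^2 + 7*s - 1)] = (-29*s^2 + 46*s + 33)/(16*s^4 + 56*s^3 + 41*s^2 - 14*s + 1)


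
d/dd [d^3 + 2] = 3*d^2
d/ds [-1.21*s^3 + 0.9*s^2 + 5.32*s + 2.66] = -3.63*s^2 + 1.8*s + 5.32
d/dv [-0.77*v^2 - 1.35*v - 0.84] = -1.54*v - 1.35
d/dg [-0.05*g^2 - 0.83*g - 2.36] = -0.1*g - 0.83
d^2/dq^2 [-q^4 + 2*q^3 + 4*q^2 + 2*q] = -12*q^2 + 12*q + 8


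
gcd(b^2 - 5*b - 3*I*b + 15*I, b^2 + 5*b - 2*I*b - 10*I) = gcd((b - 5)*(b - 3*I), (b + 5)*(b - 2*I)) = 1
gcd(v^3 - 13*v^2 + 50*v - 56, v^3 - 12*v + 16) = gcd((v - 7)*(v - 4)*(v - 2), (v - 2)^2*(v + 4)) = v - 2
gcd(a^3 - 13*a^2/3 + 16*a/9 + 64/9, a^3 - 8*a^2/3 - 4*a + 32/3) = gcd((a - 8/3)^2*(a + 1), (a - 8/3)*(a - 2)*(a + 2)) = a - 8/3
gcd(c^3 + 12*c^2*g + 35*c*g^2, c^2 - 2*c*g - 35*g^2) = c + 5*g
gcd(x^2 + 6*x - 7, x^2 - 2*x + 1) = x - 1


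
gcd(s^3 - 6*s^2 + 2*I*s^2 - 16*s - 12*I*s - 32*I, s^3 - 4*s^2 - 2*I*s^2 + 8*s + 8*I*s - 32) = s + 2*I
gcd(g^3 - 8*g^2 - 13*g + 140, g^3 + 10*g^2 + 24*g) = g + 4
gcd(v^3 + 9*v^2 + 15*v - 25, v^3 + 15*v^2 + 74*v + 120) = v + 5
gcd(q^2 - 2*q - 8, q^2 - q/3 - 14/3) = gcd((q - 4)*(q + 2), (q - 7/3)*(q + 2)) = q + 2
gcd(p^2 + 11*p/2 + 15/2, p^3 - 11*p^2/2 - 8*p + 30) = p + 5/2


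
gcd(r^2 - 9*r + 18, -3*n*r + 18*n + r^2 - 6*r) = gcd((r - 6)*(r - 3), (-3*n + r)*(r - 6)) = r - 6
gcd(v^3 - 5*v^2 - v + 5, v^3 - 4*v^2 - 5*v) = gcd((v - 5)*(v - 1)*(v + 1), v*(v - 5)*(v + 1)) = v^2 - 4*v - 5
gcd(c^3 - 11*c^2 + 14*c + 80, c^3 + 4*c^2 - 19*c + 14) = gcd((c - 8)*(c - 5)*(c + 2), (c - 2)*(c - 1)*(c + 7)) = 1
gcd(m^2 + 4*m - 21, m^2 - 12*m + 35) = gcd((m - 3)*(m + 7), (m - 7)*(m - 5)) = 1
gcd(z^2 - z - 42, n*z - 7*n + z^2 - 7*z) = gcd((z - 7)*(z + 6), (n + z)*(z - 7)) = z - 7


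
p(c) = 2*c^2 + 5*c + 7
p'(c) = 4*c + 5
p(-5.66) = 42.77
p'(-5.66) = -17.64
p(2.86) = 37.66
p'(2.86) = 16.44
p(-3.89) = 17.81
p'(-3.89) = -10.56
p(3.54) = 49.76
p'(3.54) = 19.16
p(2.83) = 37.17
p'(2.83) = 16.32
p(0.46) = 9.72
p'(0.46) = 6.84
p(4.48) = 69.54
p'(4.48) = 22.92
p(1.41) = 18.03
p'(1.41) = 10.64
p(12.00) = 355.00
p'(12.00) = 53.00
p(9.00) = 214.00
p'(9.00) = 41.00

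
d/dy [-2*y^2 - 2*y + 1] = -4*y - 2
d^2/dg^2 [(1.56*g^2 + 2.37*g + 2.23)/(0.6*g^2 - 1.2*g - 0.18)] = (3.9528*g^3 + 5.82768*g^2 - 8.09784*g + 5.981328)/(0.216*g^6 - 1.296*g^5 + 2.3976*g^4 - 0.9504*g^3 - 0.71928*g^2 - 0.11664*g - 0.005832)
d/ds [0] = 0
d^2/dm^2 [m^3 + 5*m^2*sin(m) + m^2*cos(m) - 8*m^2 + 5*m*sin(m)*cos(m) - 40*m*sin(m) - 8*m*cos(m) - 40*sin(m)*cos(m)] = -5*m^2*sin(m) - m^2*cos(m) + 36*m*sin(m) - 10*m*sin(2*m) + 28*m*cos(m) + 6*m + 26*sin(m) + 80*sin(2*m) - 78*cos(m) + 10*cos(2*m) - 16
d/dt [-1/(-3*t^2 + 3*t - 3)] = (1 - 2*t)/(3*(t^2 - t + 1)^2)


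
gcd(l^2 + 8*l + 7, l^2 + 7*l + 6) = l + 1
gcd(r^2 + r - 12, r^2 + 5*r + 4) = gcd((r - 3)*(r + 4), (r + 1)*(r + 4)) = r + 4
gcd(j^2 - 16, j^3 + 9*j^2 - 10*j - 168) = j - 4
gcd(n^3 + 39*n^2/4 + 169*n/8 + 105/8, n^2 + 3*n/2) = n + 3/2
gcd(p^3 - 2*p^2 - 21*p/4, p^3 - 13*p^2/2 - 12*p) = p^2 + 3*p/2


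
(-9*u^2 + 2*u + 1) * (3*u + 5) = -27*u^3 - 39*u^2 + 13*u + 5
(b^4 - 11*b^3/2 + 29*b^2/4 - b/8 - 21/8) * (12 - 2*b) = -2*b^5 + 23*b^4 - 161*b^3/2 + 349*b^2/4 + 15*b/4 - 63/2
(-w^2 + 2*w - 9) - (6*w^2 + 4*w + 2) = -7*w^2 - 2*w - 11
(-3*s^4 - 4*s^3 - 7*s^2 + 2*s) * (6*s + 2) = -18*s^5 - 30*s^4 - 50*s^3 - 2*s^2 + 4*s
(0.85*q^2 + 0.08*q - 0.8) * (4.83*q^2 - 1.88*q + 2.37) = 4.1055*q^4 - 1.2116*q^3 - 1.9999*q^2 + 1.6936*q - 1.896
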